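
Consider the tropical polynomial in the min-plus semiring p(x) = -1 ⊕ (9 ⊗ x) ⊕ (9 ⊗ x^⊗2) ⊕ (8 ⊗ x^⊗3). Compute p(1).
p(1) = -1

A tropical monomial a ⊗ x^⊗i evaluates to a + i · x. Evaluating each term at x = 1:
  Term 0 contributes -1 + 0 · 1 = -1
  Term 1 contributes 9 + 1 · 1 = 10
  Term 2 contributes 9 + 2 · 1 = 11
  Term 3 contributes 8 + 3 · 1 = 11
p(1) = ⊕ of these = min[-1, 10, 11, 11] = -1.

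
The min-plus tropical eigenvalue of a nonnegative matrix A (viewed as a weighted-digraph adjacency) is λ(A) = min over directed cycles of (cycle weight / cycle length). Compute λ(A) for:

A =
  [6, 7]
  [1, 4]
λ(A) = 4

Enumerate directed cycles and compute their means (weight / length). Sample:
  cycle 0 → 0: weight = 6, length = 1, mean = 6/1 ≈ 6.000
  cycle 1 → 1: weight = 4, length = 1, mean = 4/1 ≈ 4.000
  cycle 0 → 1 → 0: weight = 8, length = 2, mean = 8/2 ≈ 4.000
  cycle 1 → 0 → 1: weight = 8, length = 2, mean = 8/2 ≈ 4.000
Minimum mean = 4.000, attained e.g. along the cycle 1 → 1 with weight 4 and length 1. So λ(A) = 4/1 = 4.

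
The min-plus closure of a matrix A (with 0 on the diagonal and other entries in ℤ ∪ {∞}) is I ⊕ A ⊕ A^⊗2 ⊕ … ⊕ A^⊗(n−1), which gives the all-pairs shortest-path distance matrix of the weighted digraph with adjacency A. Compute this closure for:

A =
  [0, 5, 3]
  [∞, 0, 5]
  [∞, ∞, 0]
Closure =
  [0, 5, 3]
  [∞, 0, 5]
  [∞, ∞, 0]

This is the Floyd-Warshall all-pairs shortest-path computation. For each intermediate vertex k = 0, 1, …, 2, update dist[i][j] ← min(dist[i][j], dist[i][k] + dist[k][j]). The final matrix gives, for each (i, j), the minimum total weight of any directed path from i to j (possibly empty when i = j).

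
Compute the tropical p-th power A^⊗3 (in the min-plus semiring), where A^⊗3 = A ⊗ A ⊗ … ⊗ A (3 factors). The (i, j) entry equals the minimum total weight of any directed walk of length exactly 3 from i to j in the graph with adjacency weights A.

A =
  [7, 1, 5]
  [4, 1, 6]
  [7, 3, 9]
A^⊗3 =
  [6, 3, 8]
  [6, 3, 8]
  [8, 5, 10]

Each entry (A^⊗3)_ij equals the minimum over all length-3 walks i = v_0 → v_1 → … → v_3 = j of Σ_t A[v_t][v_{t+1}]. For example, for (i, j) = (0, 2) we minimise over 9 possible intermediate vertex sequences; the minimum is 8, attained along the walk 0 → 1 → 1 → 2.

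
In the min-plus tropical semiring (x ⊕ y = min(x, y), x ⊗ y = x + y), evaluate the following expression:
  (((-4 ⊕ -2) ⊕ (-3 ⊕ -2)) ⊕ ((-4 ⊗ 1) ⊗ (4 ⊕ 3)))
(((-4 ⊕ -2) ⊕ (-3 ⊕ -2)) ⊕ ((-4 ⊗ 1) ⊗ (4 ⊕ 3))) = -4

Expand innermost to outermost. Recall ⊕ takes the minimum of its arguments and ⊗ takes their sum. Working out the expression (((-4 ⊕ -2) ⊕ (-3 ⊕ -2)) ⊕ ((-4 ⊗ 1) ⊗ (4 ⊕ 3))) gives -4.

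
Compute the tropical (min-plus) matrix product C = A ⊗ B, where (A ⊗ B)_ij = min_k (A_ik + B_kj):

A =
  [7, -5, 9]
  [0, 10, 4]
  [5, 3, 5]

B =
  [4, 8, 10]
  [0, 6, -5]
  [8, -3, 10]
A ⊗ B =
  [-5, 1, -10]
  [4, 1, 5]
  [3, 2, -2]

Apply the min-plus product entry-by-entry:
  C[0][0] = min over k of (A[0][0] + B[0][0] = 7 + 4 = 11, A[0][1] + B[1][0] = -5 + 0 = -5, A[0][2] + B[2][0] = 9 + 8 = 17) = -5 (attained at k = 1)
  C[0][1] = min over k of (A[0][0] + B[0][1] = 7 + 8 = 15, A[0][1] + B[1][1] = -5 + 6 = 1, A[0][2] + B[2][1] = 9 + -3 = 6) = 1 (attained at k = 1)
  C[0][2] = min over k of (A[0][0] + B[0][2] = 7 + 10 = 17, A[0][1] + B[1][2] = -5 + -5 = -10, A[0][2] + B[2][2] = 9 + 10 = 19) = -10 (attained at k = 1)
  C[1][0] = min over k of (A[1][0] + B[0][0] = 0 + 4 = 4, A[1][1] + B[1][0] = 10 + 0 = 10, A[1][2] + B[2][0] = 4 + 8 = 12) = 4 (attained at k = 0)
  C[1][1] = min over k of (A[1][0] + B[0][1] = 0 + 8 = 8, A[1][1] + B[1][1] = 10 + 6 = 16, A[1][2] + B[2][1] = 4 + -3 = 1) = 1 (attained at k = 2)
  C[1][2] = min over k of (A[1][0] + B[0][2] = 0 + 10 = 10, A[1][1] + B[1][2] = 10 + -5 = 5, A[1][2] + B[2][2] = 4 + 10 = 14) = 5 (attained at k = 1)
  C[2][0] = min over k of (A[2][0] + B[0][0] = 5 + 4 = 9, A[2][1] + B[1][0] = 3 + 0 = 3, A[2][2] + B[2][0] = 5 + 8 = 13) = 3 (attained at k = 1)
  C[2][1] = min over k of (A[2][0] + B[0][1] = 5 + 8 = 13, A[2][1] + B[1][1] = 3 + 6 = 9, A[2][2] + B[2][1] = 5 + -3 = 2) = 2 (attained at k = 2)
  C[2][2] = min over k of (A[2][0] + B[0][2] = 5 + 10 = 15, A[2][1] + B[1][2] = 3 + -5 = -2, A[2][2] + B[2][2] = 5 + 10 = 15) = -2 (attained at k = 1)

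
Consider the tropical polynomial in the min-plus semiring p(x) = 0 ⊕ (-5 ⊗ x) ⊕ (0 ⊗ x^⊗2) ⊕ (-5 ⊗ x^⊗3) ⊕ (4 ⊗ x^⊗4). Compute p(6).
p(6) = 0

A tropical monomial a ⊗ x^⊗i evaluates to a + i · x. Evaluating each term at x = 6:
  Term 0 contributes 0 + 0 · 6 = 0
  Term 1 contributes -5 + 1 · 6 = 1
  Term 2 contributes 0 + 2 · 6 = 12
  Term 3 contributes -5 + 3 · 6 = 13
  Term 4 contributes 4 + 4 · 6 = 28
p(6) = ⊕ of these = min[0, 1, 12, 13, 28] = 0.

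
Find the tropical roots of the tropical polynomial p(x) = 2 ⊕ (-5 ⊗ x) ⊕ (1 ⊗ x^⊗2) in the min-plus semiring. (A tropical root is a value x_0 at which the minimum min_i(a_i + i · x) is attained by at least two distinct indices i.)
Roots: {-6, 7}

Each tropical root is a break point of the lower envelope of the lines y = a_i + i · x (there are 3 lines, with slopes 0, 1, ..., 2). Only the lines that attain the minimum somewhere contribute to roots; other lines are dominated. Here the surviving (envelope) indices are i = 2, i = 1, i = 0.
Intersections between consecutive envelope lines give the roots: for adjacent envelope indices i < j the intersection is x = (a_i − a_j) / (j − i). Reading off the sorted break points: {-6, 7}.
Verification: at each break x_0, at least two indices attain the minimum of min_i(a_i + i · x_0).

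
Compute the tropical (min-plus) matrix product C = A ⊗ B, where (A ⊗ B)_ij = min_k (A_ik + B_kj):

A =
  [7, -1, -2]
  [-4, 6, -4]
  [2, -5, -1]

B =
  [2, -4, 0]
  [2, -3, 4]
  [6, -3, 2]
A ⊗ B =
  [1, -5, 0]
  [-2, -8, -4]
  [-3, -8, -1]

Apply the min-plus product entry-by-entry:
  C[0][0] = min over k of (A[0][0] + B[0][0] = 7 + 2 = 9, A[0][1] + B[1][0] = -1 + 2 = 1, A[0][2] + B[2][0] = -2 + 6 = 4) = 1 (attained at k = 1)
  C[0][1] = min over k of (A[0][0] + B[0][1] = 7 + -4 = 3, A[0][1] + B[1][1] = -1 + -3 = -4, A[0][2] + B[2][1] = -2 + -3 = -5) = -5 (attained at k = 2)
  C[0][2] = min over k of (A[0][0] + B[0][2] = 7 + 0 = 7, A[0][1] + B[1][2] = -1 + 4 = 3, A[0][2] + B[2][2] = -2 + 2 = 0) = 0 (attained at k = 2)
  C[1][0] = min over k of (A[1][0] + B[0][0] = -4 + 2 = -2, A[1][1] + B[1][0] = 6 + 2 = 8, A[1][2] + B[2][0] = -4 + 6 = 2) = -2 (attained at k = 0)
  C[1][1] = min over k of (A[1][0] + B[0][1] = -4 + -4 = -8, A[1][1] + B[1][1] = 6 + -3 = 3, A[1][2] + B[2][1] = -4 + -3 = -7) = -8 (attained at k = 0)
  C[1][2] = min over k of (A[1][0] + B[0][2] = -4 + 0 = -4, A[1][1] + B[1][2] = 6 + 4 = 10, A[1][2] + B[2][2] = -4 + 2 = -2) = -4 (attained at k = 0)
  C[2][0] = min over k of (A[2][0] + B[0][0] = 2 + 2 = 4, A[2][1] + B[1][0] = -5 + 2 = -3, A[2][2] + B[2][0] = -1 + 6 = 5) = -3 (attained at k = 1)
  C[2][1] = min over k of (A[2][0] + B[0][1] = 2 + -4 = -2, A[2][1] + B[1][1] = -5 + -3 = -8, A[2][2] + B[2][1] = -1 + -3 = -4) = -8 (attained at k = 1)
  C[2][2] = min over k of (A[2][0] + B[0][2] = 2 + 0 = 2, A[2][1] + B[1][2] = -5 + 4 = -1, A[2][2] + B[2][2] = -1 + 2 = 1) = -1 (attained at k = 1)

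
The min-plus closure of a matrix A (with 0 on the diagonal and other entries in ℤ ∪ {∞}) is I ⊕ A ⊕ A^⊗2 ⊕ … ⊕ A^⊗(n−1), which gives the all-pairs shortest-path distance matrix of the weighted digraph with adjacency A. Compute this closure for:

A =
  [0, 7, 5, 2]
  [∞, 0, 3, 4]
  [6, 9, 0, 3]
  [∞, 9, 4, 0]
Closure =
  [0, 7, 5, 2]
  [9, 0, 3, 4]
  [6, 9, 0, 3]
  [10, 9, 4, 0]

This is the Floyd-Warshall all-pairs shortest-path computation. For each intermediate vertex k = 0, 1, …, 3, update dist[i][j] ← min(dist[i][j], dist[i][k] + dist[k][j]). The final matrix gives, for each (i, j), the minimum total weight of any directed path from i to j (possibly empty when i = j).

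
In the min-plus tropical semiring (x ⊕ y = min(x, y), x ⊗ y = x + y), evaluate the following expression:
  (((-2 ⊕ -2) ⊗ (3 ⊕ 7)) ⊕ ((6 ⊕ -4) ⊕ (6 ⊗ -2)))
(((-2 ⊕ -2) ⊗ (3 ⊕ 7)) ⊕ ((6 ⊕ -4) ⊕ (6 ⊗ -2))) = -4

Expand innermost to outermost. Recall ⊕ takes the minimum of its arguments and ⊗ takes their sum. Working out the expression (((-2 ⊕ -2) ⊗ (3 ⊕ 7)) ⊕ ((6 ⊕ -4) ⊕ (6 ⊗ -2))) gives -4.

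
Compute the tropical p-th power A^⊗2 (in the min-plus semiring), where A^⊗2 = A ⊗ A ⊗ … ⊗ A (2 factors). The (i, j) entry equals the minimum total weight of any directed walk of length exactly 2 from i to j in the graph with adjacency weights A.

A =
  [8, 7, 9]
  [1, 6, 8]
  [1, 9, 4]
A^⊗2 =
  [8, 13, 13]
  [7, 8, 10]
  [5, 8, 8]

Each entry (A^⊗2)_ij equals the minimum over all length-2 walks i = v_0 → v_1 → … → v_2 = j of Σ_t A[v_t][v_{t+1}]. For example, for (i, j) = (0, 2) we minimise over 3 possible intermediate vertex sequences; the minimum is 13, attained along the walk 0 → 2 → 2.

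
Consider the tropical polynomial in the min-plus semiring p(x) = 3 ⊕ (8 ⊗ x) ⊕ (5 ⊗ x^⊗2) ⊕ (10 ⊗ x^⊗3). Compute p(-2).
p(-2) = 1

A tropical monomial a ⊗ x^⊗i evaluates to a + i · x. Evaluating each term at x = -2:
  Term 0 contributes 3 + 0 · -2 = 3
  Term 1 contributes 8 + 1 · -2 = 6
  Term 2 contributes 5 + 2 · -2 = 1
  Term 3 contributes 10 + 3 · -2 = 4
p(-2) = ⊕ of these = min[3, 6, 1, 4] = 1.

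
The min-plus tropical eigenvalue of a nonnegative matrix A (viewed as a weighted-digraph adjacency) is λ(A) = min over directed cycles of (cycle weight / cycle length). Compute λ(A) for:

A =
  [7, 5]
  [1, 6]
λ(A) = 3

Enumerate directed cycles and compute their means (weight / length). Sample:
  cycle 0 → 0: weight = 7, length = 1, mean = 7/1 ≈ 7.000
  cycle 1 → 1: weight = 6, length = 1, mean = 6/1 ≈ 6.000
  cycle 0 → 1 → 0: weight = 6, length = 2, mean = 6/2 ≈ 3.000
  cycle 1 → 0 → 1: weight = 6, length = 2, mean = 6/2 ≈ 3.000
Minimum mean = 3.000, attained e.g. along the cycle 0 → 1 → 0 with weight 6 and length 2. So λ(A) = 6/2 = 3.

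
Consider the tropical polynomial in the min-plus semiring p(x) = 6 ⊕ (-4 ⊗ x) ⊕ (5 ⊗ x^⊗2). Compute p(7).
p(7) = 3

A tropical monomial a ⊗ x^⊗i evaluates to a + i · x. Evaluating each term at x = 7:
  Term 0 contributes 6 + 0 · 7 = 6
  Term 1 contributes -4 + 1 · 7 = 3
  Term 2 contributes 5 + 2 · 7 = 19
p(7) = ⊕ of these = min[6, 3, 19] = 3.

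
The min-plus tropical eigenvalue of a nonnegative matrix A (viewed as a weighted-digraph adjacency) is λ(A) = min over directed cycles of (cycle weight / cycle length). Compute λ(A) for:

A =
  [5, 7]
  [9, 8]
λ(A) = 5

Enumerate directed cycles and compute their means (weight / length). Sample:
  cycle 0 → 0: weight = 5, length = 1, mean = 5/1 ≈ 5.000
  cycle 1 → 1: weight = 8, length = 1, mean = 8/1 ≈ 8.000
  cycle 0 → 1 → 0: weight = 16, length = 2, mean = 16/2 ≈ 8.000
  cycle 1 → 0 → 1: weight = 16, length = 2, mean = 16/2 ≈ 8.000
Minimum mean = 5.000, attained e.g. along the cycle 0 → 0 with weight 5 and length 1. So λ(A) = 5/1 = 5.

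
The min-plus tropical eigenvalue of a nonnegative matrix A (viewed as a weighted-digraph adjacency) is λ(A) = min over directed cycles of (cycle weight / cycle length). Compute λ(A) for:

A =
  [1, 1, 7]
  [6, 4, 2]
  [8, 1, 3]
λ(A) = 1

Enumerate directed cycles and compute their means (weight / length). Sample:
  cycle 0 → 0: weight = 1, length = 1, mean = 1/1 ≈ 1.000
  cycle 1 → 1: weight = 4, length = 1, mean = 4/1 ≈ 4.000
  cycle 2 → 2: weight = 3, length = 1, mean = 3/1 ≈ 3.000
  cycle 0 → 1 → 0: weight = 7, length = 2, mean = 7/2 ≈ 3.500
  cycle 0 → 2 → 0: weight = 15, length = 2, mean = 15/2 ≈ 7.500
  cycle 1 → 0 → 1: weight = 7, length = 2, mean = 7/2 ≈ 3.500
Minimum mean = 1.000, attained e.g. along the cycle 0 → 0 with weight 1 and length 1. So λ(A) = 1/1 = 1.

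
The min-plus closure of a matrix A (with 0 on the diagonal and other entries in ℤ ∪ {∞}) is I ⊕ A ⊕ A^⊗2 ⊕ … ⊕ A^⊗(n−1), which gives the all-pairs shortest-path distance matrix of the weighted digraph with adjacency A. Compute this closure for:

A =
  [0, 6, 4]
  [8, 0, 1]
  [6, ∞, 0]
Closure =
  [0, 6, 4]
  [7, 0, 1]
  [6, 12, 0]

This is the Floyd-Warshall all-pairs shortest-path computation. For each intermediate vertex k = 0, 1, …, 2, update dist[i][j] ← min(dist[i][j], dist[i][k] + dist[k][j]). The final matrix gives, for each (i, j), the minimum total weight of any directed path from i to j (possibly empty when i = j).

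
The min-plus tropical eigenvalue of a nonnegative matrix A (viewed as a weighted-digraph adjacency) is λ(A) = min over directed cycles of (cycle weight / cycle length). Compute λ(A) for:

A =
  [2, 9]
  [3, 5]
λ(A) = 2

Enumerate directed cycles and compute their means (weight / length). Sample:
  cycle 0 → 0: weight = 2, length = 1, mean = 2/1 ≈ 2.000
  cycle 1 → 1: weight = 5, length = 1, mean = 5/1 ≈ 5.000
  cycle 0 → 1 → 0: weight = 12, length = 2, mean = 12/2 ≈ 6.000
  cycle 1 → 0 → 1: weight = 12, length = 2, mean = 12/2 ≈ 6.000
Minimum mean = 2.000, attained e.g. along the cycle 0 → 0 with weight 2 and length 1. So λ(A) = 2/1 = 2.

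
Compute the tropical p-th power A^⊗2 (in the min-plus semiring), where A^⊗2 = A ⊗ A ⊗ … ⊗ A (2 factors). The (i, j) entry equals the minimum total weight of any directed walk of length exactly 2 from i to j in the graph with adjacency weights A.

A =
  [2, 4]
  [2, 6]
A^⊗2 =
  [4, 6]
  [4, 6]

Each entry (A^⊗2)_ij equals the minimum over all length-2 walks i = v_0 → v_1 → … → v_2 = j of Σ_t A[v_t][v_{t+1}]. For example, for (i, j) = (0, 1) we minimise over 2 possible intermediate vertex sequences; the minimum is 6, attained along the walk 0 → 0 → 1.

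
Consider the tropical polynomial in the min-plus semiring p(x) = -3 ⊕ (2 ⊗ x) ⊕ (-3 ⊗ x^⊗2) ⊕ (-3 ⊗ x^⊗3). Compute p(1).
p(1) = -3

A tropical monomial a ⊗ x^⊗i evaluates to a + i · x. Evaluating each term at x = 1:
  Term 0 contributes -3 + 0 · 1 = -3
  Term 1 contributes 2 + 1 · 1 = 3
  Term 2 contributes -3 + 2 · 1 = -1
  Term 3 contributes -3 + 3 · 1 = 0
p(1) = ⊕ of these = min[-3, 3, -1, 0] = -3.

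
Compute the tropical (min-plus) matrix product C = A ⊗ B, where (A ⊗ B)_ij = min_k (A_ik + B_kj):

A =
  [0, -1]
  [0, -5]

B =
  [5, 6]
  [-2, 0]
A ⊗ B =
  [-3, -1]
  [-7, -5]

Apply the min-plus product entry-by-entry:
  C[0][0] = min over k of (A[0][0] + B[0][0] = 0 + 5 = 5, A[0][1] + B[1][0] = -1 + -2 = -3) = -3 (attained at k = 1)
  C[0][1] = min over k of (A[0][0] + B[0][1] = 0 + 6 = 6, A[0][1] + B[1][1] = -1 + 0 = -1) = -1 (attained at k = 1)
  C[1][0] = min over k of (A[1][0] + B[0][0] = 0 + 5 = 5, A[1][1] + B[1][0] = -5 + -2 = -7) = -7 (attained at k = 1)
  C[1][1] = min over k of (A[1][0] + B[0][1] = 0 + 6 = 6, A[1][1] + B[1][1] = -5 + 0 = -5) = -5 (attained at k = 1)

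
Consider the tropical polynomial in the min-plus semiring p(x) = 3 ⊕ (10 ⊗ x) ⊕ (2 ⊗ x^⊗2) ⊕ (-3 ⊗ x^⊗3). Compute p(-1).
p(-1) = -6

A tropical monomial a ⊗ x^⊗i evaluates to a + i · x. Evaluating each term at x = -1:
  Term 0 contributes 3 + 0 · -1 = 3
  Term 1 contributes 10 + 1 · -1 = 9
  Term 2 contributes 2 + 2 · -1 = 0
  Term 3 contributes -3 + 3 · -1 = -6
p(-1) = ⊕ of these = min[3, 9, 0, -6] = -6.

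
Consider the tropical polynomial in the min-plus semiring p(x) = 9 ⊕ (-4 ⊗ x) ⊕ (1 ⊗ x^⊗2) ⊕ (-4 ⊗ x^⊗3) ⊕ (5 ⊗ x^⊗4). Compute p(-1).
p(-1) = -7

A tropical monomial a ⊗ x^⊗i evaluates to a + i · x. Evaluating each term at x = -1:
  Term 0 contributes 9 + 0 · -1 = 9
  Term 1 contributes -4 + 1 · -1 = -5
  Term 2 contributes 1 + 2 · -1 = -1
  Term 3 contributes -4 + 3 · -1 = -7
  Term 4 contributes 5 + 4 · -1 = 1
p(-1) = ⊕ of these = min[9, -5, -1, -7, 1] = -7.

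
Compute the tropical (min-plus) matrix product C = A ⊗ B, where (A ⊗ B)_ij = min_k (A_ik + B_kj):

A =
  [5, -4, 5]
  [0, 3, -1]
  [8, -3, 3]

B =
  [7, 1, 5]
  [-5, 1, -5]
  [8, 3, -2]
A ⊗ B =
  [-9, -3, -9]
  [-2, 1, -3]
  [-8, -2, -8]

Apply the min-plus product entry-by-entry:
  C[0][0] = min over k of (A[0][0] + B[0][0] = 5 + 7 = 12, A[0][1] + B[1][0] = -4 + -5 = -9, A[0][2] + B[2][0] = 5 + 8 = 13) = -9 (attained at k = 1)
  C[0][1] = min over k of (A[0][0] + B[0][1] = 5 + 1 = 6, A[0][1] + B[1][1] = -4 + 1 = -3, A[0][2] + B[2][1] = 5 + 3 = 8) = -3 (attained at k = 1)
  C[0][2] = min over k of (A[0][0] + B[0][2] = 5 + 5 = 10, A[0][1] + B[1][2] = -4 + -5 = -9, A[0][2] + B[2][2] = 5 + -2 = 3) = -9 (attained at k = 1)
  C[1][0] = min over k of (A[1][0] + B[0][0] = 0 + 7 = 7, A[1][1] + B[1][0] = 3 + -5 = -2, A[1][2] + B[2][0] = -1 + 8 = 7) = -2 (attained at k = 1)
  C[1][1] = min over k of (A[1][0] + B[0][1] = 0 + 1 = 1, A[1][1] + B[1][1] = 3 + 1 = 4, A[1][2] + B[2][1] = -1 + 3 = 2) = 1 (attained at k = 0)
  C[1][2] = min over k of (A[1][0] + B[0][2] = 0 + 5 = 5, A[1][1] + B[1][2] = 3 + -5 = -2, A[1][2] + B[2][2] = -1 + -2 = -3) = -3 (attained at k = 2)
  C[2][0] = min over k of (A[2][0] + B[0][0] = 8 + 7 = 15, A[2][1] + B[1][0] = -3 + -5 = -8, A[2][2] + B[2][0] = 3 + 8 = 11) = -8 (attained at k = 1)
  C[2][1] = min over k of (A[2][0] + B[0][1] = 8 + 1 = 9, A[2][1] + B[1][1] = -3 + 1 = -2, A[2][2] + B[2][1] = 3 + 3 = 6) = -2 (attained at k = 1)
  C[2][2] = min over k of (A[2][0] + B[0][2] = 8 + 5 = 13, A[2][1] + B[1][2] = -3 + -5 = -8, A[2][2] + B[2][2] = 3 + -2 = 1) = -8 (attained at k = 1)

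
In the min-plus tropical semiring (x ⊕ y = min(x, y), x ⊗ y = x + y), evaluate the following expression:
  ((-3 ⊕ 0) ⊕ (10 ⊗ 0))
((-3 ⊕ 0) ⊕ (10 ⊗ 0)) = -3

Expand innermost to outermost. Recall ⊕ takes the minimum of its arguments and ⊗ takes their sum. Working out the expression ((-3 ⊕ 0) ⊕ (10 ⊗ 0)) gives -3.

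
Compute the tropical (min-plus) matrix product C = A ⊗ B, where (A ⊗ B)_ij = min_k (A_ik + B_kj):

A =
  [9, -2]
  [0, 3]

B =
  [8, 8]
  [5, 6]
A ⊗ B =
  [3, 4]
  [8, 8]

Apply the min-plus product entry-by-entry:
  C[0][0] = min over k of (A[0][0] + B[0][0] = 9 + 8 = 17, A[0][1] + B[1][0] = -2 + 5 = 3) = 3 (attained at k = 1)
  C[0][1] = min over k of (A[0][0] + B[0][1] = 9 + 8 = 17, A[0][1] + B[1][1] = -2 + 6 = 4) = 4 (attained at k = 1)
  C[1][0] = min over k of (A[1][0] + B[0][0] = 0 + 8 = 8, A[1][1] + B[1][0] = 3 + 5 = 8) = 8 (attained at k = 0)
  C[1][1] = min over k of (A[1][0] + B[0][1] = 0 + 8 = 8, A[1][1] + B[1][1] = 3 + 6 = 9) = 8 (attained at k = 0)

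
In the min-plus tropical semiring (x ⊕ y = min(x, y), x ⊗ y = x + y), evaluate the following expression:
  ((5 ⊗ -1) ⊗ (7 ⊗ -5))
((5 ⊗ -1) ⊗ (7 ⊗ -5)) = 6

Expand innermost to outermost. Recall ⊕ takes the minimum of its arguments and ⊗ takes their sum. Working out the expression ((5 ⊗ -1) ⊗ (7 ⊗ -5)) gives 6.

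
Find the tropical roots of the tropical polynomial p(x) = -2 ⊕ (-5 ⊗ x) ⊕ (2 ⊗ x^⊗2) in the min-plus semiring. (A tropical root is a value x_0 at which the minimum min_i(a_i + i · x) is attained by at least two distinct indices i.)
Roots: {-7, 3}

Each tropical root is a break point of the lower envelope of the lines y = a_i + i · x (there are 3 lines, with slopes 0, 1, ..., 2). Only the lines that attain the minimum somewhere contribute to roots; other lines are dominated. Here the surviving (envelope) indices are i = 2, i = 1, i = 0.
Intersections between consecutive envelope lines give the roots: for adjacent envelope indices i < j the intersection is x = (a_i − a_j) / (j − i). Reading off the sorted break points: {-7, 3}.
Verification: at each break x_0, at least two indices attain the minimum of min_i(a_i + i · x_0).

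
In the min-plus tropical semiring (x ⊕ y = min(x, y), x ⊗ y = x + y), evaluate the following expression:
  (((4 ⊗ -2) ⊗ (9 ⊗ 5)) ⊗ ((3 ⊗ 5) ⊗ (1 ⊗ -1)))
(((4 ⊗ -2) ⊗ (9 ⊗ 5)) ⊗ ((3 ⊗ 5) ⊗ (1 ⊗ -1))) = 24

Expand innermost to outermost. Recall ⊕ takes the minimum of its arguments and ⊗ takes their sum. Working out the expression (((4 ⊗ -2) ⊗ (9 ⊗ 5)) ⊗ ((3 ⊗ 5) ⊗ (1 ⊗ -1))) gives 24.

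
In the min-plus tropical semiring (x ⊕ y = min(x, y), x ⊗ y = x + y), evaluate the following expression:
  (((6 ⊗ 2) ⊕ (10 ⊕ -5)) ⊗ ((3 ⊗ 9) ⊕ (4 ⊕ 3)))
(((6 ⊗ 2) ⊕ (10 ⊕ -5)) ⊗ ((3 ⊗ 9) ⊕ (4 ⊕ 3))) = -2

Expand innermost to outermost. Recall ⊕ takes the minimum of its arguments and ⊗ takes their sum. Working out the expression (((6 ⊗ 2) ⊕ (10 ⊕ -5)) ⊗ ((3 ⊗ 9) ⊕ (4 ⊕ 3))) gives -2.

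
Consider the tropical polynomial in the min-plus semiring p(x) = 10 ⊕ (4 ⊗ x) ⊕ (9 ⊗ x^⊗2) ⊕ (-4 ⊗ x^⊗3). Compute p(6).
p(6) = 10

A tropical monomial a ⊗ x^⊗i evaluates to a + i · x. Evaluating each term at x = 6:
  Term 0 contributes 10 + 0 · 6 = 10
  Term 1 contributes 4 + 1 · 6 = 10
  Term 2 contributes 9 + 2 · 6 = 21
  Term 3 contributes -4 + 3 · 6 = 14
p(6) = ⊕ of these = min[10, 10, 21, 14] = 10.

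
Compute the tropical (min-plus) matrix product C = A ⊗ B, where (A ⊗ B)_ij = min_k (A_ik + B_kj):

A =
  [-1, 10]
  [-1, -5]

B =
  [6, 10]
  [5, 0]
A ⊗ B =
  [5, 9]
  [0, -5]

Apply the min-plus product entry-by-entry:
  C[0][0] = min over k of (A[0][0] + B[0][0] = -1 + 6 = 5, A[0][1] + B[1][0] = 10 + 5 = 15) = 5 (attained at k = 0)
  C[0][1] = min over k of (A[0][0] + B[0][1] = -1 + 10 = 9, A[0][1] + B[1][1] = 10 + 0 = 10) = 9 (attained at k = 0)
  C[1][0] = min over k of (A[1][0] + B[0][0] = -1 + 6 = 5, A[1][1] + B[1][0] = -5 + 5 = 0) = 0 (attained at k = 1)
  C[1][1] = min over k of (A[1][0] + B[0][1] = -1 + 10 = 9, A[1][1] + B[1][1] = -5 + 0 = -5) = -5 (attained at k = 1)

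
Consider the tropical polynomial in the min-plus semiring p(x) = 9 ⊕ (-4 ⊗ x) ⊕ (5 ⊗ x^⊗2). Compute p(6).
p(6) = 2

A tropical monomial a ⊗ x^⊗i evaluates to a + i · x. Evaluating each term at x = 6:
  Term 0 contributes 9 + 0 · 6 = 9
  Term 1 contributes -4 + 1 · 6 = 2
  Term 2 contributes 5 + 2 · 6 = 17
p(6) = ⊕ of these = min[9, 2, 17] = 2.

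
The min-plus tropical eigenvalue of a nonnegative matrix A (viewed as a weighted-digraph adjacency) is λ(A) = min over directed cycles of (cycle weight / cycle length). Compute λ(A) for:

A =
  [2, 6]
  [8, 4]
λ(A) = 2

Enumerate directed cycles and compute their means (weight / length). Sample:
  cycle 0 → 0: weight = 2, length = 1, mean = 2/1 ≈ 2.000
  cycle 1 → 1: weight = 4, length = 1, mean = 4/1 ≈ 4.000
  cycle 0 → 1 → 0: weight = 14, length = 2, mean = 14/2 ≈ 7.000
  cycle 1 → 0 → 1: weight = 14, length = 2, mean = 14/2 ≈ 7.000
Minimum mean = 2.000, attained e.g. along the cycle 0 → 0 with weight 2 and length 1. So λ(A) = 2/1 = 2.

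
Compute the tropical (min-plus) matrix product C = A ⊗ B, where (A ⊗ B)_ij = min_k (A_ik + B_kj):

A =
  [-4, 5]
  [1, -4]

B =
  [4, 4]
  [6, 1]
A ⊗ B =
  [0, 0]
  [2, -3]

Apply the min-plus product entry-by-entry:
  C[0][0] = min over k of (A[0][0] + B[0][0] = -4 + 4 = 0, A[0][1] + B[1][0] = 5 + 6 = 11) = 0 (attained at k = 0)
  C[0][1] = min over k of (A[0][0] + B[0][1] = -4 + 4 = 0, A[0][1] + B[1][1] = 5 + 1 = 6) = 0 (attained at k = 0)
  C[1][0] = min over k of (A[1][0] + B[0][0] = 1 + 4 = 5, A[1][1] + B[1][0] = -4 + 6 = 2) = 2 (attained at k = 1)
  C[1][1] = min over k of (A[1][0] + B[0][1] = 1 + 4 = 5, A[1][1] + B[1][1] = -4 + 1 = -3) = -3 (attained at k = 1)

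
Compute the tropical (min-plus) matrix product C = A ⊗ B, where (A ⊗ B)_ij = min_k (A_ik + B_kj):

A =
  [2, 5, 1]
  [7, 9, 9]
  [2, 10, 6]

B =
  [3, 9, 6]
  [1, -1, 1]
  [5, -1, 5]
A ⊗ B =
  [5, 0, 6]
  [10, 8, 10]
  [5, 5, 8]

Apply the min-plus product entry-by-entry:
  C[0][0] = min over k of (A[0][0] + B[0][0] = 2 + 3 = 5, A[0][1] + B[1][0] = 5 + 1 = 6, A[0][2] + B[2][0] = 1 + 5 = 6) = 5 (attained at k = 0)
  C[0][1] = min over k of (A[0][0] + B[0][1] = 2 + 9 = 11, A[0][1] + B[1][1] = 5 + -1 = 4, A[0][2] + B[2][1] = 1 + -1 = 0) = 0 (attained at k = 2)
  C[0][2] = min over k of (A[0][0] + B[0][2] = 2 + 6 = 8, A[0][1] + B[1][2] = 5 + 1 = 6, A[0][2] + B[2][2] = 1 + 5 = 6) = 6 (attained at k = 1)
  C[1][0] = min over k of (A[1][0] + B[0][0] = 7 + 3 = 10, A[1][1] + B[1][0] = 9 + 1 = 10, A[1][2] + B[2][0] = 9 + 5 = 14) = 10 (attained at k = 0)
  C[1][1] = min over k of (A[1][0] + B[0][1] = 7 + 9 = 16, A[1][1] + B[1][1] = 9 + -1 = 8, A[1][2] + B[2][1] = 9 + -1 = 8) = 8 (attained at k = 1)
  C[1][2] = min over k of (A[1][0] + B[0][2] = 7 + 6 = 13, A[1][1] + B[1][2] = 9 + 1 = 10, A[1][2] + B[2][2] = 9 + 5 = 14) = 10 (attained at k = 1)
  C[2][0] = min over k of (A[2][0] + B[0][0] = 2 + 3 = 5, A[2][1] + B[1][0] = 10 + 1 = 11, A[2][2] + B[2][0] = 6 + 5 = 11) = 5 (attained at k = 0)
  C[2][1] = min over k of (A[2][0] + B[0][1] = 2 + 9 = 11, A[2][1] + B[1][1] = 10 + -1 = 9, A[2][2] + B[2][1] = 6 + -1 = 5) = 5 (attained at k = 2)
  C[2][2] = min over k of (A[2][0] + B[0][2] = 2 + 6 = 8, A[2][1] + B[1][2] = 10 + 1 = 11, A[2][2] + B[2][2] = 6 + 5 = 11) = 8 (attained at k = 0)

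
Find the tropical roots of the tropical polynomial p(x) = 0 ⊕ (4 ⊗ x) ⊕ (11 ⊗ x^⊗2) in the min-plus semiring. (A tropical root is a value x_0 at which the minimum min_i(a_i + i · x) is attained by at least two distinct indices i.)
Roots: {-7, -4}

Each tropical root is a break point of the lower envelope of the lines y = a_i + i · x (there are 3 lines, with slopes 0, 1, ..., 2). Only the lines that attain the minimum somewhere contribute to roots; other lines are dominated. Here the surviving (envelope) indices are i = 2, i = 1, i = 0.
Intersections between consecutive envelope lines give the roots: for adjacent envelope indices i < j the intersection is x = (a_i − a_j) / (j − i). Reading off the sorted break points: {-7, -4}.
Verification: at each break x_0, at least two indices attain the minimum of min_i(a_i + i · x_0).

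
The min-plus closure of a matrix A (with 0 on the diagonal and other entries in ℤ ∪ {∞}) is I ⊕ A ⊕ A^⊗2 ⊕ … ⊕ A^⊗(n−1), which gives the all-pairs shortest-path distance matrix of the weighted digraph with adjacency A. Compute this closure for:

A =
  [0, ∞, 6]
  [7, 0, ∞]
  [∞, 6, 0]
Closure =
  [0, 12, 6]
  [7, 0, 13]
  [13, 6, 0]

This is the Floyd-Warshall all-pairs shortest-path computation. For each intermediate vertex k = 0, 1, …, 2, update dist[i][j] ← min(dist[i][j], dist[i][k] + dist[k][j]). The final matrix gives, for each (i, j), the minimum total weight of any directed path from i to j (possibly empty when i = j).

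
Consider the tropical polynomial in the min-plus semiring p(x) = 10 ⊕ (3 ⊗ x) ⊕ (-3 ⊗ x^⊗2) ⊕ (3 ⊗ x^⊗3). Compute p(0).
p(0) = -3

A tropical monomial a ⊗ x^⊗i evaluates to a + i · x. Evaluating each term at x = 0:
  Term 0 contributes 10 + 0 · 0 = 10
  Term 1 contributes 3 + 1 · 0 = 3
  Term 2 contributes -3 + 2 · 0 = -3
  Term 3 contributes 3 + 3 · 0 = 3
p(0) = ⊕ of these = min[10, 3, -3, 3] = -3.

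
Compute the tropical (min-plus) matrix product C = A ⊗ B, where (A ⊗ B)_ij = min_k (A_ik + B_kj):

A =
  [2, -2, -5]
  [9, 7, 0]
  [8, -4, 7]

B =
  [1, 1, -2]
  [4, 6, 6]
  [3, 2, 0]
A ⊗ B =
  [-2, -3, -5]
  [3, 2, 0]
  [0, 2, 2]

Apply the min-plus product entry-by-entry:
  C[0][0] = min over k of (A[0][0] + B[0][0] = 2 + 1 = 3, A[0][1] + B[1][0] = -2 + 4 = 2, A[0][2] + B[2][0] = -5 + 3 = -2) = -2 (attained at k = 2)
  C[0][1] = min over k of (A[0][0] + B[0][1] = 2 + 1 = 3, A[0][1] + B[1][1] = -2 + 6 = 4, A[0][2] + B[2][1] = -5 + 2 = -3) = -3 (attained at k = 2)
  C[0][2] = min over k of (A[0][0] + B[0][2] = 2 + -2 = 0, A[0][1] + B[1][2] = -2 + 6 = 4, A[0][2] + B[2][2] = -5 + 0 = -5) = -5 (attained at k = 2)
  C[1][0] = min over k of (A[1][0] + B[0][0] = 9 + 1 = 10, A[1][1] + B[1][0] = 7 + 4 = 11, A[1][2] + B[2][0] = 0 + 3 = 3) = 3 (attained at k = 2)
  C[1][1] = min over k of (A[1][0] + B[0][1] = 9 + 1 = 10, A[1][1] + B[1][1] = 7 + 6 = 13, A[1][2] + B[2][1] = 0 + 2 = 2) = 2 (attained at k = 2)
  C[1][2] = min over k of (A[1][0] + B[0][2] = 9 + -2 = 7, A[1][1] + B[1][2] = 7 + 6 = 13, A[1][2] + B[2][2] = 0 + 0 = 0) = 0 (attained at k = 2)
  C[2][0] = min over k of (A[2][0] + B[0][0] = 8 + 1 = 9, A[2][1] + B[1][0] = -4 + 4 = 0, A[2][2] + B[2][0] = 7 + 3 = 10) = 0 (attained at k = 1)
  C[2][1] = min over k of (A[2][0] + B[0][1] = 8 + 1 = 9, A[2][1] + B[1][1] = -4 + 6 = 2, A[2][2] + B[2][1] = 7 + 2 = 9) = 2 (attained at k = 1)
  C[2][2] = min over k of (A[2][0] + B[0][2] = 8 + -2 = 6, A[2][1] + B[1][2] = -4 + 6 = 2, A[2][2] + B[2][2] = 7 + 0 = 7) = 2 (attained at k = 1)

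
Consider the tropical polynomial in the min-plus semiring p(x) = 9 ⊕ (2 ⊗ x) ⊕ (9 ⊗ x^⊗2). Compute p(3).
p(3) = 5

A tropical monomial a ⊗ x^⊗i evaluates to a + i · x. Evaluating each term at x = 3:
  Term 0 contributes 9 + 0 · 3 = 9
  Term 1 contributes 2 + 1 · 3 = 5
  Term 2 contributes 9 + 2 · 3 = 15
p(3) = ⊕ of these = min[9, 5, 15] = 5.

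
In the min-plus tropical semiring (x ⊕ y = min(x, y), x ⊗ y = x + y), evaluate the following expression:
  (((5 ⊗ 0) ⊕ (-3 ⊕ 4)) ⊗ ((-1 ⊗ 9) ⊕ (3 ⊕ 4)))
(((5 ⊗ 0) ⊕ (-3 ⊕ 4)) ⊗ ((-1 ⊗ 9) ⊕ (3 ⊕ 4))) = 0

Expand innermost to outermost. Recall ⊕ takes the minimum of its arguments and ⊗ takes their sum. Working out the expression (((5 ⊗ 0) ⊕ (-3 ⊕ 4)) ⊗ ((-1 ⊗ 9) ⊕ (3 ⊕ 4))) gives 0.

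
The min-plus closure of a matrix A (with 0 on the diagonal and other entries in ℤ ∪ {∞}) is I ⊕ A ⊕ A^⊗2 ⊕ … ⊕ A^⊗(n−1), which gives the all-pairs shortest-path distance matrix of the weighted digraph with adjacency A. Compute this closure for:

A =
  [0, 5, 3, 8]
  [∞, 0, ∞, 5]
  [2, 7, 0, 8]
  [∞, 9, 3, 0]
Closure =
  [0, 5, 3, 8]
  [10, 0, 8, 5]
  [2, 7, 0, 8]
  [5, 9, 3, 0]

This is the Floyd-Warshall all-pairs shortest-path computation. For each intermediate vertex k = 0, 1, …, 3, update dist[i][j] ← min(dist[i][j], dist[i][k] + dist[k][j]). The final matrix gives, for each (i, j), the minimum total weight of any directed path from i to j (possibly empty when i = j).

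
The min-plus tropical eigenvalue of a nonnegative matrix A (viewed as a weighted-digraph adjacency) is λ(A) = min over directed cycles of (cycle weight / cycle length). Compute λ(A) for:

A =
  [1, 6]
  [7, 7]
λ(A) = 1

Enumerate directed cycles and compute their means (weight / length). Sample:
  cycle 0 → 0: weight = 1, length = 1, mean = 1/1 ≈ 1.000
  cycle 1 → 1: weight = 7, length = 1, mean = 7/1 ≈ 7.000
  cycle 0 → 1 → 0: weight = 13, length = 2, mean = 13/2 ≈ 6.500
  cycle 1 → 0 → 1: weight = 13, length = 2, mean = 13/2 ≈ 6.500
Minimum mean = 1.000, attained e.g. along the cycle 0 → 0 with weight 1 and length 1. So λ(A) = 1/1 = 1.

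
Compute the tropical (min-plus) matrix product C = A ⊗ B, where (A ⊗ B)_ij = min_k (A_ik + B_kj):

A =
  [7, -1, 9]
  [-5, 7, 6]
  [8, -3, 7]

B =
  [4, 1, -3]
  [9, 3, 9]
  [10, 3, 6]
A ⊗ B =
  [8, 2, 4]
  [-1, -4, -8]
  [6, 0, 5]

Apply the min-plus product entry-by-entry:
  C[0][0] = min over k of (A[0][0] + B[0][0] = 7 + 4 = 11, A[0][1] + B[1][0] = -1 + 9 = 8, A[0][2] + B[2][0] = 9 + 10 = 19) = 8 (attained at k = 1)
  C[0][1] = min over k of (A[0][0] + B[0][1] = 7 + 1 = 8, A[0][1] + B[1][1] = -1 + 3 = 2, A[0][2] + B[2][1] = 9 + 3 = 12) = 2 (attained at k = 1)
  C[0][2] = min over k of (A[0][0] + B[0][2] = 7 + -3 = 4, A[0][1] + B[1][2] = -1 + 9 = 8, A[0][2] + B[2][2] = 9 + 6 = 15) = 4 (attained at k = 0)
  C[1][0] = min over k of (A[1][0] + B[0][0] = -5 + 4 = -1, A[1][1] + B[1][0] = 7 + 9 = 16, A[1][2] + B[2][0] = 6 + 10 = 16) = -1 (attained at k = 0)
  C[1][1] = min over k of (A[1][0] + B[0][1] = -5 + 1 = -4, A[1][1] + B[1][1] = 7 + 3 = 10, A[1][2] + B[2][1] = 6 + 3 = 9) = -4 (attained at k = 0)
  C[1][2] = min over k of (A[1][0] + B[0][2] = -5 + -3 = -8, A[1][1] + B[1][2] = 7 + 9 = 16, A[1][2] + B[2][2] = 6 + 6 = 12) = -8 (attained at k = 0)
  C[2][0] = min over k of (A[2][0] + B[0][0] = 8 + 4 = 12, A[2][1] + B[1][0] = -3 + 9 = 6, A[2][2] + B[2][0] = 7 + 10 = 17) = 6 (attained at k = 1)
  C[2][1] = min over k of (A[2][0] + B[0][1] = 8 + 1 = 9, A[2][1] + B[1][1] = -3 + 3 = 0, A[2][2] + B[2][1] = 7 + 3 = 10) = 0 (attained at k = 1)
  C[2][2] = min over k of (A[2][0] + B[0][2] = 8 + -3 = 5, A[2][1] + B[1][2] = -3 + 9 = 6, A[2][2] + B[2][2] = 7 + 6 = 13) = 5 (attained at k = 0)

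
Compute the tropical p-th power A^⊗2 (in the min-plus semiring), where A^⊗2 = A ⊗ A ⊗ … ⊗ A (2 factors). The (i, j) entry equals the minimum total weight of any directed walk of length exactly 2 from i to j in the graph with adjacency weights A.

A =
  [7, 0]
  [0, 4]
A^⊗2 =
  [0, 4]
  [4, 0]

Each entry (A^⊗2)_ij equals the minimum over all length-2 walks i = v_0 → v_1 → … → v_2 = j of Σ_t A[v_t][v_{t+1}]. For example, for (i, j) = (0, 1) we minimise over 2 possible intermediate vertex sequences; the minimum is 4, attained along the walk 0 → 1 → 1.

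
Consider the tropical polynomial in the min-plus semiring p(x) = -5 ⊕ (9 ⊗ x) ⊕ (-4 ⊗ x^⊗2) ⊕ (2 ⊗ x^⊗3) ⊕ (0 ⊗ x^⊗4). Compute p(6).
p(6) = -5

A tropical monomial a ⊗ x^⊗i evaluates to a + i · x. Evaluating each term at x = 6:
  Term 0 contributes -5 + 0 · 6 = -5
  Term 1 contributes 9 + 1 · 6 = 15
  Term 2 contributes -4 + 2 · 6 = 8
  Term 3 contributes 2 + 3 · 6 = 20
  Term 4 contributes 0 + 4 · 6 = 24
p(6) = ⊕ of these = min[-5, 15, 8, 20, 24] = -5.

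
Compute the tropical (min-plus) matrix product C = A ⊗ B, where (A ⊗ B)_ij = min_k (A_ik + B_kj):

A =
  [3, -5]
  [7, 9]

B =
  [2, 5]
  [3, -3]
A ⊗ B =
  [-2, -8]
  [9, 6]

Apply the min-plus product entry-by-entry:
  C[0][0] = min over k of (A[0][0] + B[0][0] = 3 + 2 = 5, A[0][1] + B[1][0] = -5 + 3 = -2) = -2 (attained at k = 1)
  C[0][1] = min over k of (A[0][0] + B[0][1] = 3 + 5 = 8, A[0][1] + B[1][1] = -5 + -3 = -8) = -8 (attained at k = 1)
  C[1][0] = min over k of (A[1][0] + B[0][0] = 7 + 2 = 9, A[1][1] + B[1][0] = 9 + 3 = 12) = 9 (attained at k = 0)
  C[1][1] = min over k of (A[1][0] + B[0][1] = 7 + 5 = 12, A[1][1] + B[1][1] = 9 + -3 = 6) = 6 (attained at k = 1)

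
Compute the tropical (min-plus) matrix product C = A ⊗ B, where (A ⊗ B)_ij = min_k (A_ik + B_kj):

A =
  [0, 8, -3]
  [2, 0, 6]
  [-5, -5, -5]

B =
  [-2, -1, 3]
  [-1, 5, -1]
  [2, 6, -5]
A ⊗ B =
  [-2, -1, -8]
  [-1, 1, -1]
  [-7, -6, -10]

Apply the min-plus product entry-by-entry:
  C[0][0] = min over k of (A[0][0] + B[0][0] = 0 + -2 = -2, A[0][1] + B[1][0] = 8 + -1 = 7, A[0][2] + B[2][0] = -3 + 2 = -1) = -2 (attained at k = 0)
  C[0][1] = min over k of (A[0][0] + B[0][1] = 0 + -1 = -1, A[0][1] + B[1][1] = 8 + 5 = 13, A[0][2] + B[2][1] = -3 + 6 = 3) = -1 (attained at k = 0)
  C[0][2] = min over k of (A[0][0] + B[0][2] = 0 + 3 = 3, A[0][1] + B[1][2] = 8 + -1 = 7, A[0][2] + B[2][2] = -3 + -5 = -8) = -8 (attained at k = 2)
  C[1][0] = min over k of (A[1][0] + B[0][0] = 2 + -2 = 0, A[1][1] + B[1][0] = 0 + -1 = -1, A[1][2] + B[2][0] = 6 + 2 = 8) = -1 (attained at k = 1)
  C[1][1] = min over k of (A[1][0] + B[0][1] = 2 + -1 = 1, A[1][1] + B[1][1] = 0 + 5 = 5, A[1][2] + B[2][1] = 6 + 6 = 12) = 1 (attained at k = 0)
  C[1][2] = min over k of (A[1][0] + B[0][2] = 2 + 3 = 5, A[1][1] + B[1][2] = 0 + -1 = -1, A[1][2] + B[2][2] = 6 + -5 = 1) = -1 (attained at k = 1)
  C[2][0] = min over k of (A[2][0] + B[0][0] = -5 + -2 = -7, A[2][1] + B[1][0] = -5 + -1 = -6, A[2][2] + B[2][0] = -5 + 2 = -3) = -7 (attained at k = 0)
  C[2][1] = min over k of (A[2][0] + B[0][1] = -5 + -1 = -6, A[2][1] + B[1][1] = -5 + 5 = 0, A[2][2] + B[2][1] = -5 + 6 = 1) = -6 (attained at k = 0)
  C[2][2] = min over k of (A[2][0] + B[0][2] = -5 + 3 = -2, A[2][1] + B[1][2] = -5 + -1 = -6, A[2][2] + B[2][2] = -5 + -5 = -10) = -10 (attained at k = 2)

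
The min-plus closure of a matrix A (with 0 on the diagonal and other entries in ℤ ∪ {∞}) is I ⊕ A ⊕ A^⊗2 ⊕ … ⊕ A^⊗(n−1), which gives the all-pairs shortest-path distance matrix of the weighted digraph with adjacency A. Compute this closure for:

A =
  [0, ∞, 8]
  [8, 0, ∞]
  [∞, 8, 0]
Closure =
  [0, 16, 8]
  [8, 0, 16]
  [16, 8, 0]

This is the Floyd-Warshall all-pairs shortest-path computation. For each intermediate vertex k = 0, 1, …, 2, update dist[i][j] ← min(dist[i][j], dist[i][k] + dist[k][j]). The final matrix gives, for each (i, j), the minimum total weight of any directed path from i to j (possibly empty when i = j).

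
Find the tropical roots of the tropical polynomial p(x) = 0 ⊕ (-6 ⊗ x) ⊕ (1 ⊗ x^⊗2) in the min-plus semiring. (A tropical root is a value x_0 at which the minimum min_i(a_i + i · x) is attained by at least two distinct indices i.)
Roots: {-7, 6}

Each tropical root is a break point of the lower envelope of the lines y = a_i + i · x (there are 3 lines, with slopes 0, 1, ..., 2). Only the lines that attain the minimum somewhere contribute to roots; other lines are dominated. Here the surviving (envelope) indices are i = 2, i = 1, i = 0.
Intersections between consecutive envelope lines give the roots: for adjacent envelope indices i < j the intersection is x = (a_i − a_j) / (j − i). Reading off the sorted break points: {-7, 6}.
Verification: at each break x_0, at least two indices attain the minimum of min_i(a_i + i · x_0).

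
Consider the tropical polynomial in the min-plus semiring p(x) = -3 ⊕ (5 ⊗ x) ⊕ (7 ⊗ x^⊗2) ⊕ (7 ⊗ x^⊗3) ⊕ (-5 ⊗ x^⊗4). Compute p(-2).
p(-2) = -13

A tropical monomial a ⊗ x^⊗i evaluates to a + i · x. Evaluating each term at x = -2:
  Term 0 contributes -3 + 0 · -2 = -3
  Term 1 contributes 5 + 1 · -2 = 3
  Term 2 contributes 7 + 2 · -2 = 3
  Term 3 contributes 7 + 3 · -2 = 1
  Term 4 contributes -5 + 4 · -2 = -13
p(-2) = ⊕ of these = min[-3, 3, 3, 1, -13] = -13.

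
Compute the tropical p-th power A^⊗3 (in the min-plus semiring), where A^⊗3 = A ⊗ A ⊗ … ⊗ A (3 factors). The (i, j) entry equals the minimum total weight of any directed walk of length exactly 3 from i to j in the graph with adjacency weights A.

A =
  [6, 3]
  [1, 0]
A^⊗3 =
  [4, 3]
  [1, 0]

Each entry (A^⊗3)_ij equals the minimum over all length-3 walks i = v_0 → v_1 → … → v_3 = j of Σ_t A[v_t][v_{t+1}]. For example, for (i, j) = (0, 1) we minimise over 4 possible intermediate vertex sequences; the minimum is 3, attained along the walk 0 → 1 → 1 → 1.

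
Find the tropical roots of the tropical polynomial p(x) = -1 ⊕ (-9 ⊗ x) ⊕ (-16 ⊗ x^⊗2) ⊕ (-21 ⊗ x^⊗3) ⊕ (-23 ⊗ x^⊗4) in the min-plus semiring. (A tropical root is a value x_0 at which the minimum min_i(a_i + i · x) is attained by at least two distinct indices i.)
Roots: {2, 5, 7, 8}

Each tropical root is a break point of the lower envelope of the lines y = a_i + i · x (there are 5 lines, with slopes 0, 1, ..., 4). Only the lines that attain the minimum somewhere contribute to roots; other lines are dominated. Here the surviving (envelope) indices are i = 4, i = 3, i = 2, i = 1, i = 0.
Intersections between consecutive envelope lines give the roots: for adjacent envelope indices i < j the intersection is x = (a_i − a_j) / (j − i). Reading off the sorted break points: {2, 5, 7, 8}.
Verification: at each break x_0, at least two indices attain the minimum of min_i(a_i + i · x_0).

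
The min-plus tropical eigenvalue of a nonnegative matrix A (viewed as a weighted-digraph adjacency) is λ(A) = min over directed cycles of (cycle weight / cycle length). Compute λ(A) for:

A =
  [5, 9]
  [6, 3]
λ(A) = 3

Enumerate directed cycles and compute their means (weight / length). Sample:
  cycle 0 → 0: weight = 5, length = 1, mean = 5/1 ≈ 5.000
  cycle 1 → 1: weight = 3, length = 1, mean = 3/1 ≈ 3.000
  cycle 0 → 1 → 0: weight = 15, length = 2, mean = 15/2 ≈ 7.500
  cycle 1 → 0 → 1: weight = 15, length = 2, mean = 15/2 ≈ 7.500
Minimum mean = 3.000, attained e.g. along the cycle 1 → 1 with weight 3 and length 1. So λ(A) = 3/1 = 3.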